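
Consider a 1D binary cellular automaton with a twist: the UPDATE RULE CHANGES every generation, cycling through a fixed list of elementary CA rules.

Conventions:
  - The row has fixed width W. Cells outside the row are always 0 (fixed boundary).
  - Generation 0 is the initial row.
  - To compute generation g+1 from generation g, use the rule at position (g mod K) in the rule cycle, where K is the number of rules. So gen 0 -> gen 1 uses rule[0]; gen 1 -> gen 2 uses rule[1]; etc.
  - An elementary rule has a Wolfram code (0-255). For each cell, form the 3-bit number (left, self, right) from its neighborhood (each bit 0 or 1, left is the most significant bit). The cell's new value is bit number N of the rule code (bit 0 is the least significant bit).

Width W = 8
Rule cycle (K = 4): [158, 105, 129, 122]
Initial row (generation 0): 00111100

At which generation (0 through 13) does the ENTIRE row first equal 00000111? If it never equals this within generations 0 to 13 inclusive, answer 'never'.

Gen 0: 00111100
Gen 1 (rule 158): 01111010
Gen 2 (rule 105): 01001100
Gen 3 (rule 129): 00000001
Gen 4 (rule 122): 00000010
Gen 5 (rule 158): 00000111
Gen 6 (rule 105): 11110101
Gen 7 (rule 129): 01100000
Gen 8 (rule 122): 11110000
Gen 9 (rule 158): 11101000
Gen 10 (rule 105): 10110011
Gen 11 (rule 129): 00000000
Gen 12 (rule 122): 00000000
Gen 13 (rule 158): 00000000

Answer: 5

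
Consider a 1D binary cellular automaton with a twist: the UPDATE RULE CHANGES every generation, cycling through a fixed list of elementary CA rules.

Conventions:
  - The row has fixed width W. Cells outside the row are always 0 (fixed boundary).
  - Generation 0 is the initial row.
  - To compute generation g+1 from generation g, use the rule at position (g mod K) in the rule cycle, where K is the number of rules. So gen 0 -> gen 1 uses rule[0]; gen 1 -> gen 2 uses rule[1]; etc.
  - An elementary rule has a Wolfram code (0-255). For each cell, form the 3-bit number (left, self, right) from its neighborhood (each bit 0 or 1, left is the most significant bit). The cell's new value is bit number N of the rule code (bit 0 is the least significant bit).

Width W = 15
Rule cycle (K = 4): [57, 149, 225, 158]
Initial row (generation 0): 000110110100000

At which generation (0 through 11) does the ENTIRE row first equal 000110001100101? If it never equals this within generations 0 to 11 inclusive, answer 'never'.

Gen 0: 000110110100000
Gen 1 (rule 57): 110101101011111
Gen 2 (rule 149): 000100001001110
Gen 3 (rule 225): 110001100000110
Gen 4 (rule 158): 101011010001101
Gen 5 (rule 57): 010110101101010
Gen 6 (rule 149): 010000100001011
Gen 7 (rule 225): 000110001100101
Gen 8 (rule 158): 001101011011101
Gen 9 (rule 57): 101010110110010
Gen 10 (rule 149): 101010000001011
Gen 11 (rule 225): 010100111100101

Answer: 7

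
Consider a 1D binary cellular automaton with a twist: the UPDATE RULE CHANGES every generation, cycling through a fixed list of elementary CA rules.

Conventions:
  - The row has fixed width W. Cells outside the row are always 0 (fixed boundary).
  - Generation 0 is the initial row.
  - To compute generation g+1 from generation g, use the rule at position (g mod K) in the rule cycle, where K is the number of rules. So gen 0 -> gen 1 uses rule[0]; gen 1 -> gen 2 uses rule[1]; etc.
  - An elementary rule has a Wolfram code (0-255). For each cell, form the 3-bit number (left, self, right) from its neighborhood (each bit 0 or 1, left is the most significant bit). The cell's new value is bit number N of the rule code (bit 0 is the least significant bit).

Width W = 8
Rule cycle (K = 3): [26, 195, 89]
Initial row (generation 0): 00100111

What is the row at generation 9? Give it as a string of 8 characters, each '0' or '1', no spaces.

Gen 0: 00100111
Gen 1 (rule 26): 01011100
Gen 2 (rule 195): 10001101
Gen 3 (rule 89): 01101100
Gen 4 (rule 26): 11001010
Gen 5 (rule 195): 01010000
Gen 6 (rule 89): 00001111
Gen 7 (rule 26): 00011000
Gen 8 (rule 195): 11101011
Gen 9 (rule 89): 10100011

Answer: 10100011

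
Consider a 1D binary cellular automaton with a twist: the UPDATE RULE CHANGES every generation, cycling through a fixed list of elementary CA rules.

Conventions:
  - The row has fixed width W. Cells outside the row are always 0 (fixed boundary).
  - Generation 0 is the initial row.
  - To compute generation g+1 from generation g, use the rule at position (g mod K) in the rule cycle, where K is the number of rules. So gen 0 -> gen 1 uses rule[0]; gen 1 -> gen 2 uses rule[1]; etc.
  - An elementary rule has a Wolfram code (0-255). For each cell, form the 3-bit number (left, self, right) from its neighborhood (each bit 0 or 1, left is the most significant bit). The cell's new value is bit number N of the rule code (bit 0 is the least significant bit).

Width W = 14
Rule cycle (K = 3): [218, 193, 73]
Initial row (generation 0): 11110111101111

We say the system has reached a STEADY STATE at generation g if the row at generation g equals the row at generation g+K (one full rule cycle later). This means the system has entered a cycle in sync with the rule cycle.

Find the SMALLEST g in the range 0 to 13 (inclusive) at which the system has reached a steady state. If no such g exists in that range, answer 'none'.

Gen 0: 11110111101111
Gen 1 (rule 218): 11110111101111
Gen 2 (rule 193): 01110011100111
Gen 3 (rule 73): 01010010100101
Gen 4 (rule 218): 10001100011000
Gen 5 (rule 193): 00100101001011
Gen 6 (rule 73): 10000000000011
Gen 7 (rule 218): 01000000000111
Gen 8 (rule 193): 00011111110011
Gen 9 (rule 73): 11010000010011
Gen 10 (rule 218): 11001000101111
Gen 11 (rule 193): 01000010000111
Gen 12 (rule 73): 00011000110101
Gen 13 (rule 218): 00111101110000
Gen 14 (rule 193): 10011100110111
Gen 15 (rule 73): 00010100110101
Gen 16 (rule 218): 00100011110000

Answer: none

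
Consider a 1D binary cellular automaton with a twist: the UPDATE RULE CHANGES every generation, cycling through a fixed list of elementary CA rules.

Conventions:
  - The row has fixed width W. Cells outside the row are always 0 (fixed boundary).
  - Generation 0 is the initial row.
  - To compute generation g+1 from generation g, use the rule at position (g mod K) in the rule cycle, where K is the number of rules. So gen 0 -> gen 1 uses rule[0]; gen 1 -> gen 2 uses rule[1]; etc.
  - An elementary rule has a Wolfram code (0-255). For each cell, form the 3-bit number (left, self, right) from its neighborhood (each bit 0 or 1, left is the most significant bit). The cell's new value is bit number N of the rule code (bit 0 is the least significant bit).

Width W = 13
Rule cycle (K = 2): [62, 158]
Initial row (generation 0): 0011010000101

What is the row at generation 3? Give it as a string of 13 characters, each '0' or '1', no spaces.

Gen 0: 0011010000101
Gen 1 (rule 62): 0110111001111
Gen 2 (rule 158): 1100110111110
Gen 3 (rule 62): 1011101100001

Answer: 1011101100001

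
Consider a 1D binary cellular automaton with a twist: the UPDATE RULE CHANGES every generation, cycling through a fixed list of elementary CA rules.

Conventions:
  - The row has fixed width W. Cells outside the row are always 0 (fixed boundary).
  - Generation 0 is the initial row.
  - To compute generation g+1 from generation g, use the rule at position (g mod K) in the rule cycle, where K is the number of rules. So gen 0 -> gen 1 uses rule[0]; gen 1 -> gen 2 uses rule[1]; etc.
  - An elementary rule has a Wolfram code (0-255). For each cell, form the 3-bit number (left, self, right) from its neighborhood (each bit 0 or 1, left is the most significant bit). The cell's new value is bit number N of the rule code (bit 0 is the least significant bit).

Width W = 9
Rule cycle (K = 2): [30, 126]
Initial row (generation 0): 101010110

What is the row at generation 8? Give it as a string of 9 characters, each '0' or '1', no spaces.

Gen 0: 101010110
Gen 1 (rule 30): 101010101
Gen 2 (rule 126): 111111111
Gen 3 (rule 30): 100000000
Gen 4 (rule 126): 110000000
Gen 5 (rule 30): 101000000
Gen 6 (rule 126): 111100000
Gen 7 (rule 30): 100010000
Gen 8 (rule 126): 110111000

Answer: 110111000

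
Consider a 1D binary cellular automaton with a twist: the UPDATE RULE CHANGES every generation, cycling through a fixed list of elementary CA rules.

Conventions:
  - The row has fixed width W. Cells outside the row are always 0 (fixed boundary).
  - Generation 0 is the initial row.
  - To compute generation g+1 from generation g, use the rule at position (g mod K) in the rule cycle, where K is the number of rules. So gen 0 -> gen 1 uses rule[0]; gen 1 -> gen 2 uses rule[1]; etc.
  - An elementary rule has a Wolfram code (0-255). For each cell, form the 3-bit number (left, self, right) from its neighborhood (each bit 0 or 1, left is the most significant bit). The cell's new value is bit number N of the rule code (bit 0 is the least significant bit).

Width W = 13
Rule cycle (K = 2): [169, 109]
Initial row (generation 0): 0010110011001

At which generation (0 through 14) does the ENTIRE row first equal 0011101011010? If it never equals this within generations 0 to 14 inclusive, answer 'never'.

Answer: never

Derivation:
Gen 0: 0010110011001
Gen 1 (rule 169): 1001100010000
Gen 2 (rule 109): 1001101010111
Gen 3 (rule 169): 0001010101110
Gen 4 (rule 109): 1101111111010
Gen 5 (rule 169): 1011111110100
Gen 6 (rule 109): 1110000011101
Gen 7 (rule 169): 1100111011010
Gen 8 (rule 109): 1100101111110
Gen 9 (rule 169): 1000011111100
Gen 10 (rule 109): 1011010000101
Gen 11 (rule 169): 0110100110010
Gen 12 (rule 109): 0111100110010
Gen 13 (rule 169): 0111000100000
Gen 14 (rule 109): 0101010101111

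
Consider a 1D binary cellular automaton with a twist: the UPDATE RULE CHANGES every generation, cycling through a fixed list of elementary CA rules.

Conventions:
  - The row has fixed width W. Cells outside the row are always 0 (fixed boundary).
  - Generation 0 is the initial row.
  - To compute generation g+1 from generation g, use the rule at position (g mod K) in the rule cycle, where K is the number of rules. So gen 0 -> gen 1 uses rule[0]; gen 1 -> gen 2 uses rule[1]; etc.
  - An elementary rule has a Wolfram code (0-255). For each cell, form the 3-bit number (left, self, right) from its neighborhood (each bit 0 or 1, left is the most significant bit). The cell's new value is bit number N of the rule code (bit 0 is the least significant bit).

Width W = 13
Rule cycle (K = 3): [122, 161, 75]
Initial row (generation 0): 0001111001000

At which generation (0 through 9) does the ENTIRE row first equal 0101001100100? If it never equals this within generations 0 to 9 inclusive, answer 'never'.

Gen 0: 0001111001000
Gen 1 (rule 122): 0011001110100
Gen 2 (rule 161): 1000000101001
Gen 3 (rule 75): 0011111000010
Gen 4 (rule 122): 0110001100101
Gen 5 (rule 161): 0000100000010
Gen 6 (rule 75): 1111001111100
Gen 7 (rule 122): 1001111000110
Gen 8 (rule 161): 0000110010000
Gen 9 (rule 75): 1111110100111

Answer: never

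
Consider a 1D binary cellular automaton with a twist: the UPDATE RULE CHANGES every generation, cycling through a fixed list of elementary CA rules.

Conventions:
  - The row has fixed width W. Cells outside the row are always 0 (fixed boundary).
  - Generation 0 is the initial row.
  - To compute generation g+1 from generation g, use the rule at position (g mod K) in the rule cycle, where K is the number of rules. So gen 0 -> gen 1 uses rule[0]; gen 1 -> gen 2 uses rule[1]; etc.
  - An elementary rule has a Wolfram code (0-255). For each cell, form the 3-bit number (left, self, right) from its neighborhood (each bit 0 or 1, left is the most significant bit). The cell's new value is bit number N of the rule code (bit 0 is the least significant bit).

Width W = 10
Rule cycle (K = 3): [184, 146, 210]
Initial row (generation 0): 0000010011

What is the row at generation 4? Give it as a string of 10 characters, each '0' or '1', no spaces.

Answer: 0000010101

Derivation:
Gen 0: 0000010011
Gen 1 (rule 184): 0000001010
Gen 2 (rule 146): 0000010001
Gen 3 (rule 210): 0000101010
Gen 4 (rule 184): 0000010101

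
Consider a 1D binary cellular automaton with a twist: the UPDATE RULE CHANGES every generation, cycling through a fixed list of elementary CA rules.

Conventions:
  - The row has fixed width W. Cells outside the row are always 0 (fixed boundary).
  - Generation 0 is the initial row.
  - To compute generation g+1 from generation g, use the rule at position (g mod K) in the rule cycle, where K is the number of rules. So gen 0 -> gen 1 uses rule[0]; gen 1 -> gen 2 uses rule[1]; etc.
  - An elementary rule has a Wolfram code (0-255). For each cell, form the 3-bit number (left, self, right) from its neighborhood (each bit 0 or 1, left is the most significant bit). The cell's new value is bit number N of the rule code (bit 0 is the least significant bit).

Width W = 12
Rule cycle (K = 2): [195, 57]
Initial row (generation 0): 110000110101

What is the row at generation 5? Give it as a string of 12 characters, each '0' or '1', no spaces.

Answer: 000000010001

Derivation:
Gen 0: 110000110101
Gen 1 (rule 195): 010111010000
Gen 2 (rule 57): 001100101111
Gen 3 (rule 195): 110101000111
Gen 4 (rule 57): 101010110100
Gen 5 (rule 195): 000000010001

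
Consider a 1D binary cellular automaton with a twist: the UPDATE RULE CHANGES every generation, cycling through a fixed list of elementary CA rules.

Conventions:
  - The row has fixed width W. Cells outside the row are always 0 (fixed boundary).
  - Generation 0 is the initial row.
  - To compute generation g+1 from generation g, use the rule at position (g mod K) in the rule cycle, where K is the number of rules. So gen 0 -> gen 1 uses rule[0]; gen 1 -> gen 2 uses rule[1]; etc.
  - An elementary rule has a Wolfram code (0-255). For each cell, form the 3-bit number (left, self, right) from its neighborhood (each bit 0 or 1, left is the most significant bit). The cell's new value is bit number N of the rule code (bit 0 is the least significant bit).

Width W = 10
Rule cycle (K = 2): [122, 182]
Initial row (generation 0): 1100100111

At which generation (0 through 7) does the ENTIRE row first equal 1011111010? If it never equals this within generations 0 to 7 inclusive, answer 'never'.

Gen 0: 1100100111
Gen 1 (rule 122): 1111011101
Gen 2 (rule 182): 0110101011
Gen 3 (rule 122): 1111010111
Gen 4 (rule 182): 0110111010
Gen 5 (rule 122): 1111101101
Gen 6 (rule 182): 0111010011
Gen 7 (rule 122): 1101101111

Answer: never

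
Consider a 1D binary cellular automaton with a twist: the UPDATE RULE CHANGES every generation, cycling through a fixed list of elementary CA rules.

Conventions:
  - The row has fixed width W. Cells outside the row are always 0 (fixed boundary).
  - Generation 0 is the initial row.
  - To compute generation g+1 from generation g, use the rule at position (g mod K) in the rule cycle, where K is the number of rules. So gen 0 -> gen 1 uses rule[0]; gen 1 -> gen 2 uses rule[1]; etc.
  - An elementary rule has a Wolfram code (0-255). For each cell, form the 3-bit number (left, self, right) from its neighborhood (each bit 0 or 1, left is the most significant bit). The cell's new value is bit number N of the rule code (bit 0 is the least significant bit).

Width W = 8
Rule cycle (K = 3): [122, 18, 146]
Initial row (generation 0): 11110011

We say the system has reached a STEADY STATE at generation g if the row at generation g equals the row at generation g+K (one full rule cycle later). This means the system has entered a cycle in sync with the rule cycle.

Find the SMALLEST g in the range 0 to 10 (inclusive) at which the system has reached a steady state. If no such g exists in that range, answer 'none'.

Answer: 8

Derivation:
Gen 0: 11110011
Gen 1 (rule 122): 10011111
Gen 2 (rule 18): 01100000
Gen 3 (rule 146): 10010000
Gen 4 (rule 122): 01101000
Gen 5 (rule 18): 10000100
Gen 6 (rule 146): 01001010
Gen 7 (rule 122): 10110101
Gen 8 (rule 18): 00000000
Gen 9 (rule 146): 00000000
Gen 10 (rule 122): 00000000
Gen 11 (rule 18): 00000000
Gen 12 (rule 146): 00000000
Gen 13 (rule 122): 00000000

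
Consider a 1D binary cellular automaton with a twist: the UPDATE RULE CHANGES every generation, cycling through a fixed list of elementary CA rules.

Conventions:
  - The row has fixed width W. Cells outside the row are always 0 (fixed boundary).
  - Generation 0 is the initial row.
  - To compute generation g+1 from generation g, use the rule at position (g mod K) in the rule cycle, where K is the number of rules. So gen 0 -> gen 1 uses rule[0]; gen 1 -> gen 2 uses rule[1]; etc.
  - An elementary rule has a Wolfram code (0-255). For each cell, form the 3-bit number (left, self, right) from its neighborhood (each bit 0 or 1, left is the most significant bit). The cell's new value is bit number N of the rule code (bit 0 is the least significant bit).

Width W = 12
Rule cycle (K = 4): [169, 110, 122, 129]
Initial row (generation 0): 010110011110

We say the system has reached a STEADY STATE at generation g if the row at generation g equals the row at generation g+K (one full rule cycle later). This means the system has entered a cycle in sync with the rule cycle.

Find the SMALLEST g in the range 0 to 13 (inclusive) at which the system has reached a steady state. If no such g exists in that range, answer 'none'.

Answer: none

Derivation:
Gen 0: 010110011110
Gen 1 (rule 169): 001100011100
Gen 2 (rule 110): 011100110100
Gen 3 (rule 122): 110111111010
Gen 4 (rule 129): 000011110000
Gen 5 (rule 169): 111011100111
Gen 6 (rule 110): 101110101101
Gen 7 (rule 122): 011011011110
Gen 8 (rule 129): 000000001100
Gen 9 (rule 169): 111111101001
Gen 10 (rule 110): 100000111011
Gen 11 (rule 122): 010001101111
Gen 12 (rule 129): 000100000110
Gen 13 (rule 169): 110001110100
Gen 14 (rule 110): 110011011100
Gen 15 (rule 122): 111111110110
Gen 16 (rule 129): 011111100000
Gen 17 (rule 169): 011111001111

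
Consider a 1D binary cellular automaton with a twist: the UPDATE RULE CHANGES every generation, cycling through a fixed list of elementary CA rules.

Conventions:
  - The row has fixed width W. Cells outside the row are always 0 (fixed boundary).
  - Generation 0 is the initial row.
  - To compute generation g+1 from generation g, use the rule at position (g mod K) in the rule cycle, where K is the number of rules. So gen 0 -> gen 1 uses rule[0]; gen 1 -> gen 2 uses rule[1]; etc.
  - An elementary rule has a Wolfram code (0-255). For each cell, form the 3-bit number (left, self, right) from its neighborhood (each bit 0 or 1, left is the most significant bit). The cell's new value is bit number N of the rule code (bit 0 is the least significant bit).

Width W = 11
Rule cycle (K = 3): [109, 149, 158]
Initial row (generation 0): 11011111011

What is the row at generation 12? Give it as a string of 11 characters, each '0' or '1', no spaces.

Answer: 10111011001

Derivation:
Gen 0: 11011111011
Gen 1 (rule 109): 11110001111
Gen 2 (rule 149): 01101100110
Gen 3 (rule 158): 11001011101
Gen 4 (rule 109): 11001110111
Gen 5 (rule 149): 00100100010
Gen 6 (rule 158): 01111110111
Gen 7 (rule 109): 01000011101
Gen 8 (rule 149): 01111001001
Gen 9 (rule 158): 11110111111
Gen 10 (rule 109): 10011100001
Gen 11 (rule 149): 11001011101
Gen 12 (rule 158): 10111011001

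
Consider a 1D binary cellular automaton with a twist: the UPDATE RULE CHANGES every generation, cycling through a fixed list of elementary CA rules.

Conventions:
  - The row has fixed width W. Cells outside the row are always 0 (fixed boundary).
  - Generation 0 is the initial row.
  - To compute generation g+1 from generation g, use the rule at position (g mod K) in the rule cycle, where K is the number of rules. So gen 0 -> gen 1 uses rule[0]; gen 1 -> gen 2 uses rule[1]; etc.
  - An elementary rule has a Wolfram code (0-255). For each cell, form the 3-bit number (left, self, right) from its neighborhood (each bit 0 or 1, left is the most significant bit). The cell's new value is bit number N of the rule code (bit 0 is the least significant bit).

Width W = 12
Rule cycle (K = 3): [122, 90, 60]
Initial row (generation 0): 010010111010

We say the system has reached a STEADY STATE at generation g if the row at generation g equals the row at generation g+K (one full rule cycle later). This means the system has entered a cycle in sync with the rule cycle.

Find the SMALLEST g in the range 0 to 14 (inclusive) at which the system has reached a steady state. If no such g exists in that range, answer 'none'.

Gen 0: 010010111010
Gen 1 (rule 122): 101101101101
Gen 2 (rule 90): 001101101100
Gen 3 (rule 60): 001011011010
Gen 4 (rule 122): 010111111101
Gen 5 (rule 90): 100100000100
Gen 6 (rule 60): 110110000110
Gen 7 (rule 122): 111111001111
Gen 8 (rule 90): 100001111001
Gen 9 (rule 60): 110001000101
Gen 10 (rule 122): 111010101010
Gen 11 (rule 90): 101000000001
Gen 12 (rule 60): 111100000001
Gen 13 (rule 122): 100110000010
Gen 14 (rule 90): 011111000101
Gen 15 (rule 60): 010000100111
Gen 16 (rule 122): 101001011101
Gen 17 (rule 90): 000110010100

Answer: none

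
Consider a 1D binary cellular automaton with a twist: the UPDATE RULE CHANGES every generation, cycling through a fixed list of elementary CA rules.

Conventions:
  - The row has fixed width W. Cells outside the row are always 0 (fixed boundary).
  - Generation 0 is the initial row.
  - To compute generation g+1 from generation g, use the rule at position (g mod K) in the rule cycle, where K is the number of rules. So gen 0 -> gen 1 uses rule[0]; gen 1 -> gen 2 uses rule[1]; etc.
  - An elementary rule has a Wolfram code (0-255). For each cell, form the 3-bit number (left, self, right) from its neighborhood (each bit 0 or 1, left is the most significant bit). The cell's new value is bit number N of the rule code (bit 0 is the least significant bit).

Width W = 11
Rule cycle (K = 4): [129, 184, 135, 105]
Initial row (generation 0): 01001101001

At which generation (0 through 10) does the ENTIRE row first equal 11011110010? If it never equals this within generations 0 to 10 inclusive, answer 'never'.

Gen 0: 01001101001
Gen 1 (rule 129): 00000000000
Gen 2 (rule 184): 00000000000
Gen 3 (rule 135): 11111111111
Gen 4 (rule 105): 10000000001
Gen 5 (rule 129): 00111111100
Gen 6 (rule 184): 00111111010
Gen 7 (rule 135): 11011110010
Gen 8 (rule 105): 11110010000
Gen 9 (rule 129): 01100000111
Gen 10 (rule 184): 01010000110

Answer: 7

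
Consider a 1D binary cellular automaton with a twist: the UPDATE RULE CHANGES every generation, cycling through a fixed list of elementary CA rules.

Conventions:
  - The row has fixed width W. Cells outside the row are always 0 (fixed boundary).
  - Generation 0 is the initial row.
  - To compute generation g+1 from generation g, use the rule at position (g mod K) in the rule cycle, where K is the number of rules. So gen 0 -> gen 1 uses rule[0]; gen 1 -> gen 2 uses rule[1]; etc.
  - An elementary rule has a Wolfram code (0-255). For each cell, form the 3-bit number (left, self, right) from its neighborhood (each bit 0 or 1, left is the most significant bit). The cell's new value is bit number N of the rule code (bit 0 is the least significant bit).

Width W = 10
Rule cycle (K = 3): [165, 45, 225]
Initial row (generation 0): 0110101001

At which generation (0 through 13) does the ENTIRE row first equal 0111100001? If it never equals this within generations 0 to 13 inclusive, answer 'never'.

Gen 0: 0110101001
Gen 1 (rule 165): 0001111001
Gen 2 (rule 45): 1101000001
Gen 3 (rule 225): 0110011100
Gen 4 (rule 165): 0000001001
Gen 5 (rule 45): 1111101001
Gen 6 (rule 225): 0111110000
Gen 7 (rule 165): 0011100111
Gen 8 (rule 45): 1010000100
Gen 9 (rule 225): 0100110001
Gen 10 (rule 165): 0100000101
Gen 11 (rule 45): 0101110111
Gen 12 (rule 225): 0010111011
Gen 13 (rule 165): 1011010100

Answer: never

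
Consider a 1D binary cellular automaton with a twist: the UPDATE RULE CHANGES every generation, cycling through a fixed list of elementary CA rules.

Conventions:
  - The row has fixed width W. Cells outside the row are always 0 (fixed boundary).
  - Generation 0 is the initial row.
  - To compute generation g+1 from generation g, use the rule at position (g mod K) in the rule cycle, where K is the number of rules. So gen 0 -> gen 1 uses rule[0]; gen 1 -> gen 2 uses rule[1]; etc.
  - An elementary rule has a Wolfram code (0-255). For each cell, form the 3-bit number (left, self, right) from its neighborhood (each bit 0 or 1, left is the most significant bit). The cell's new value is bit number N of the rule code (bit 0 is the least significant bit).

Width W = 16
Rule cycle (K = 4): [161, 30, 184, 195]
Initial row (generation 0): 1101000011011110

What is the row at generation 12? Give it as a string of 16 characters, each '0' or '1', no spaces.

Gen 0: 1101000011011110
Gen 1 (rule 161): 0010011000101100
Gen 2 (rule 30): 0111110101101010
Gen 3 (rule 184): 0111101011010101
Gen 4 (rule 195): 1011100001000000
Gen 5 (rule 161): 0101001100011111
Gen 6 (rule 30): 1101111010110000
Gen 7 (rule 184): 1011110101101000
Gen 8 (rule 195): 0001110000100011
Gen 9 (rule 161): 1100100110001000
Gen 10 (rule 30): 1011111101011100
Gen 11 (rule 184): 0111111010111010
Gen 12 (rule 195): 1011111000011000

Answer: 1011111000011000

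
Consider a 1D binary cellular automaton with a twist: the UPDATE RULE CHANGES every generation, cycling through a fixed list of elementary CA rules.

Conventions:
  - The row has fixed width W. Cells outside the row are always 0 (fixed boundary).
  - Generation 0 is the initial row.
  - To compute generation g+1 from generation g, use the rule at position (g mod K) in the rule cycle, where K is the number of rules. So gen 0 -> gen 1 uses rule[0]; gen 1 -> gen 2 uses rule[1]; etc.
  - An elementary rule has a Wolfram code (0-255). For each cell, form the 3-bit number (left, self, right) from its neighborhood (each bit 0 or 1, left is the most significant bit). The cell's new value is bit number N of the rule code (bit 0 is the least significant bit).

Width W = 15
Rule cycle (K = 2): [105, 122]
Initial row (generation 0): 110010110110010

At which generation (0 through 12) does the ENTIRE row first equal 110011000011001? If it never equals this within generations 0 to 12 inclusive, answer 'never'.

Gen 0: 110010110110010
Gen 1 (rule 105): 110001111110000
Gen 2 (rule 122): 111011000011000
Gen 3 (rule 105): 101111011011011
Gen 4 (rule 122): 011001111111111
Gen 5 (rule 105): 011001000000001
Gen 6 (rule 122): 111110100000010
Gen 7 (rule 105): 100011001111000
Gen 8 (rule 122): 010111111001100
Gen 9 (rule 105): 001100001001101
Gen 10 (rule 122): 011110010111110
Gen 11 (rule 105): 010010001100010
Gen 12 (rule 122): 101101011110101

Answer: never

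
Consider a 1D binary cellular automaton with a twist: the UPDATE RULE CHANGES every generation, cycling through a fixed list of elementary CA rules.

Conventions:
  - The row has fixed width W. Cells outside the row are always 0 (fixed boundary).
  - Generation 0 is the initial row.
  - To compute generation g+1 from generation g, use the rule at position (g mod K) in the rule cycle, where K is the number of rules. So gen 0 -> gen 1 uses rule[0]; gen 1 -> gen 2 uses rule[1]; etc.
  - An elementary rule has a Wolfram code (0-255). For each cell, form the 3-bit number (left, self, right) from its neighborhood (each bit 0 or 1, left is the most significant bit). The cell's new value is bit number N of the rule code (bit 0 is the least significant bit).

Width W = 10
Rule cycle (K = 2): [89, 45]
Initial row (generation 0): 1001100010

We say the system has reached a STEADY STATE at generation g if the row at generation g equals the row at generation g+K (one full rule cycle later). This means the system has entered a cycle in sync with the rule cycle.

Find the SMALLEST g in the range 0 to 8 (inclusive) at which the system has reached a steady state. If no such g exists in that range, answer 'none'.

Gen 0: 1001100010
Gen 1 (rule 89): 0101111001
Gen 2 (rule 45): 0111000001
Gen 3 (rule 89): 0101111100
Gen 4 (rule 45): 0111000001
Gen 5 (rule 89): 0101111100
Gen 6 (rule 45): 0111000001
Gen 7 (rule 89): 0101111100
Gen 8 (rule 45): 0111000001
Gen 9 (rule 89): 0101111100
Gen 10 (rule 45): 0111000001

Answer: 2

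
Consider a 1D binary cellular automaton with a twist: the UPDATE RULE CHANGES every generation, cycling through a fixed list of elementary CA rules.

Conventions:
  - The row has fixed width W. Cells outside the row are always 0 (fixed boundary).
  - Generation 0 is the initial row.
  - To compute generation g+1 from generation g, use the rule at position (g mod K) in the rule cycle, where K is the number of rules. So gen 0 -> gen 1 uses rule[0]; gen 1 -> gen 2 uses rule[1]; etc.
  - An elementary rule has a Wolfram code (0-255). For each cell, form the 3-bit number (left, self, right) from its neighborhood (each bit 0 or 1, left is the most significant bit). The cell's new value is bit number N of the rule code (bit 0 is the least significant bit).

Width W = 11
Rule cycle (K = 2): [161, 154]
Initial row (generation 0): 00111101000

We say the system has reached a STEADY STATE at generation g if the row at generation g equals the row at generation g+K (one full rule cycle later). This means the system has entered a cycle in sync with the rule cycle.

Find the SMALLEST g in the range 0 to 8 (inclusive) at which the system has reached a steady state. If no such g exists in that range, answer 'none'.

Gen 0: 00111101000
Gen 1 (rule 161): 10011010011
Gen 2 (rule 154): 01110001110
Gen 3 (rule 161): 00100100100
Gen 4 (rule 154): 01011011010
Gen 5 (rule 161): 00100100100
Gen 6 (rule 154): 01011011010
Gen 7 (rule 161): 00100100100
Gen 8 (rule 154): 01011011010
Gen 9 (rule 161): 00100100100
Gen 10 (rule 154): 01011011010

Answer: 3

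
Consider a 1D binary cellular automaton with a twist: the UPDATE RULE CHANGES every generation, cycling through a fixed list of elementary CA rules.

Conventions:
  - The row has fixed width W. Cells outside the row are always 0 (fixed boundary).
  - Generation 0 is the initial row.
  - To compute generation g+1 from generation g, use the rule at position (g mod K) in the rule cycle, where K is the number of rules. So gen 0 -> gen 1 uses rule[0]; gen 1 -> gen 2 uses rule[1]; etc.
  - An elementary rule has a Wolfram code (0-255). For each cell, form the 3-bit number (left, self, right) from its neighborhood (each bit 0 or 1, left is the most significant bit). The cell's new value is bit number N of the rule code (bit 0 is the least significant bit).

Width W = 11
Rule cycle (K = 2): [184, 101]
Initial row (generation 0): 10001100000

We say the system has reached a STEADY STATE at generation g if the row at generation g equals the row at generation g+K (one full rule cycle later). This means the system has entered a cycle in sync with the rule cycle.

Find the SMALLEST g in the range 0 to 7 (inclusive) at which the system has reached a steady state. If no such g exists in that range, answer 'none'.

Answer: none

Derivation:
Gen 0: 10001100000
Gen 1 (rule 184): 01001010000
Gen 2 (rule 101): 01001110111
Gen 3 (rule 184): 00101101110
Gen 4 (rule 101): 10110110010
Gen 5 (rule 184): 01101101001
Gen 6 (rule 101): 00110111001
Gen 7 (rule 184): 00101110100
Gen 8 (rule 101): 10110011101
Gen 9 (rule 184): 01101011010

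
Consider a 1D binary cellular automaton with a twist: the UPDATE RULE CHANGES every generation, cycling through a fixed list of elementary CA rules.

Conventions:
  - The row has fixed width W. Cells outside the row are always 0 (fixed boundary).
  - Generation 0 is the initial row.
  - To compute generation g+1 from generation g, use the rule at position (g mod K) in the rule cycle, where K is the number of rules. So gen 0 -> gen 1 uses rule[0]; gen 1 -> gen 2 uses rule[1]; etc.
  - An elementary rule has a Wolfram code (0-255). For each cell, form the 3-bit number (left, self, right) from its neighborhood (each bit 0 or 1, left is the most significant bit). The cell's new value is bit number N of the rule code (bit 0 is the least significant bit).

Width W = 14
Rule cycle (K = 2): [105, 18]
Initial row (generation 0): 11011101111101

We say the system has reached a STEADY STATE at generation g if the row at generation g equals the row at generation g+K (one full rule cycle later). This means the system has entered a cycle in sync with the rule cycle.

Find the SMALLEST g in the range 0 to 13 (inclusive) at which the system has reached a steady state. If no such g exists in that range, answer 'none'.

Answer: 8

Derivation:
Gen 0: 11011101111101
Gen 1 (rule 105): 11110111000110
Gen 2 (rule 18): 00000000101001
Gen 3 (rule 105): 11111110010000
Gen 4 (rule 18): 00000001101000
Gen 5 (rule 105): 11111101110011
Gen 6 (rule 18): 00000000001100
Gen 7 (rule 105): 11111111101101
Gen 8 (rule 18): 00000000000000
Gen 9 (rule 105): 11111111111111
Gen 10 (rule 18): 00000000000000
Gen 11 (rule 105): 11111111111111
Gen 12 (rule 18): 00000000000000
Gen 13 (rule 105): 11111111111111
Gen 14 (rule 18): 00000000000000
Gen 15 (rule 105): 11111111111111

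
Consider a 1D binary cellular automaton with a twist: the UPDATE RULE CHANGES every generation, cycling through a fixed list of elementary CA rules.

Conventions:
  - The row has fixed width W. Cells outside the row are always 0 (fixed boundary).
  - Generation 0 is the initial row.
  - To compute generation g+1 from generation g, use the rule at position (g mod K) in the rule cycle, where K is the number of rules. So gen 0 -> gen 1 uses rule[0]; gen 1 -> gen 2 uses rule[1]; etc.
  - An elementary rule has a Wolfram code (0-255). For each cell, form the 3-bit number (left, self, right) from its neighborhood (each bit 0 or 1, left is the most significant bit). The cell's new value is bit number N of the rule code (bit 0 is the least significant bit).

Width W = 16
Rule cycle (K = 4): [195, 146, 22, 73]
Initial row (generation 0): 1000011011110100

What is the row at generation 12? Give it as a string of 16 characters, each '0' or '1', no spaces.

Gen 0: 1000011011110100
Gen 1 (rule 195): 0011101001110001
Gen 2 (rule 146): 0101000110101010
Gen 3 (rule 22): 1101101000101011
Gen 4 (rule 73): 1101100010000011
Gen 5 (rule 195): 0100101100111101
Gen 6 (rule 146): 1011000011011000
Gen 7 (rule 22): 1000100100000100
Gen 8 (rule 73): 0010000001110001
Gen 9 (rule 195): 1100111110110110
Gen 10 (rule 146): 0011011100000001
Gen 11 (rule 22): 0100000010000011
Gen 12 (rule 73): 0001111000111011

Answer: 0001111000111011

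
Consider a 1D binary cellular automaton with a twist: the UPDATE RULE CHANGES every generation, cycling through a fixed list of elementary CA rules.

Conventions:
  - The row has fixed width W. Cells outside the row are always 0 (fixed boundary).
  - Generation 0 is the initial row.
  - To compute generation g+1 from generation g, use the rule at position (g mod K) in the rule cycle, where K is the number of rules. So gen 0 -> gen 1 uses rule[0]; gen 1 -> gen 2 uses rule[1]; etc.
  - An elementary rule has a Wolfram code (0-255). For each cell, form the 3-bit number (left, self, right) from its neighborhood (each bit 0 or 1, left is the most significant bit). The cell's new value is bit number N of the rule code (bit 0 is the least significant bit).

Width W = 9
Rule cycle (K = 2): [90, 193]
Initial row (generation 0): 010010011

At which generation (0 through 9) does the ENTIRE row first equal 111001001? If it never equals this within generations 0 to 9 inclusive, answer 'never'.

Gen 0: 010010011
Gen 1 (rule 90): 101101111
Gen 2 (rule 193): 000100111
Gen 3 (rule 90): 001011101
Gen 4 (rule 193): 100001100
Gen 5 (rule 90): 010011110
Gen 6 (rule 193): 000001110
Gen 7 (rule 90): 000011011
Gen 8 (rule 193): 111001001
Gen 9 (rule 90): 101110110

Answer: 8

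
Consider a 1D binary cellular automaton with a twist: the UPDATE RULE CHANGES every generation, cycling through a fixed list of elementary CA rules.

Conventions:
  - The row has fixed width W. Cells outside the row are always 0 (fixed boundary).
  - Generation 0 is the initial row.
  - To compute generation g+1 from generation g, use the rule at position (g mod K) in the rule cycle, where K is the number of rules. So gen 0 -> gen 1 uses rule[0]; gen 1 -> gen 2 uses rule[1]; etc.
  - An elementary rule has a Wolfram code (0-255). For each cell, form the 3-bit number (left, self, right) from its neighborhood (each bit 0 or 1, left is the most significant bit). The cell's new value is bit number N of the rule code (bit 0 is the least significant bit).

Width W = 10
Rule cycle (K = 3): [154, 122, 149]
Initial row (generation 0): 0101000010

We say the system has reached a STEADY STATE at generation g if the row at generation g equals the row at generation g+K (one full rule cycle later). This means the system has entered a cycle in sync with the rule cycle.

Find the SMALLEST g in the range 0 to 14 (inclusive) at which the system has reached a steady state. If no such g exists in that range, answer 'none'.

Answer: none

Derivation:
Gen 0: 0101000010
Gen 1 (rule 154): 1000100101
Gen 2 (rule 122): 0101011010
Gen 3 (rule 149): 0101000011
Gen 4 (rule 154): 1000100110
Gen 5 (rule 122): 0101011111
Gen 6 (rule 149): 0101001110
Gen 7 (rule 154): 1000111101
Gen 8 (rule 122): 0101100110
Gen 9 (rule 149): 0100010001
Gen 10 (rule 154): 1010101010
Gen 11 (rule 122): 0101010101
Gen 12 (rule 149): 0101010101
Gen 13 (rule 154): 1000000000
Gen 14 (rule 122): 0100000000
Gen 15 (rule 149): 0111111111
Gen 16 (rule 154): 1111111110
Gen 17 (rule 122): 1000000011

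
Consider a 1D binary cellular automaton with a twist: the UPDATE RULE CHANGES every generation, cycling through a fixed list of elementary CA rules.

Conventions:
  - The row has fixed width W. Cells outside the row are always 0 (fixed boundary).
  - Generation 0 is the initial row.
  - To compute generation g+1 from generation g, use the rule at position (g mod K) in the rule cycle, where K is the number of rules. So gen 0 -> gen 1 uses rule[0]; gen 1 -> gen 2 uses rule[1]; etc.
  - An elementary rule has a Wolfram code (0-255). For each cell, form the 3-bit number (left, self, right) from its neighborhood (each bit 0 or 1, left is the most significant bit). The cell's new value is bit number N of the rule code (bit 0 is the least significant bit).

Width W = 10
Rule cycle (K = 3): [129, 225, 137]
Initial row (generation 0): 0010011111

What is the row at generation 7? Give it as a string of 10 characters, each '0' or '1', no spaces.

Gen 0: 0010011111
Gen 1 (rule 129): 1000001110
Gen 2 (rule 225): 0011100110
Gen 3 (rule 137): 1011000100
Gen 4 (rule 129): 0000010001
Gen 5 (rule 225): 1111000100
Gen 6 (rule 137): 1110010001
Gen 7 (rule 129): 0100000100

Answer: 0100000100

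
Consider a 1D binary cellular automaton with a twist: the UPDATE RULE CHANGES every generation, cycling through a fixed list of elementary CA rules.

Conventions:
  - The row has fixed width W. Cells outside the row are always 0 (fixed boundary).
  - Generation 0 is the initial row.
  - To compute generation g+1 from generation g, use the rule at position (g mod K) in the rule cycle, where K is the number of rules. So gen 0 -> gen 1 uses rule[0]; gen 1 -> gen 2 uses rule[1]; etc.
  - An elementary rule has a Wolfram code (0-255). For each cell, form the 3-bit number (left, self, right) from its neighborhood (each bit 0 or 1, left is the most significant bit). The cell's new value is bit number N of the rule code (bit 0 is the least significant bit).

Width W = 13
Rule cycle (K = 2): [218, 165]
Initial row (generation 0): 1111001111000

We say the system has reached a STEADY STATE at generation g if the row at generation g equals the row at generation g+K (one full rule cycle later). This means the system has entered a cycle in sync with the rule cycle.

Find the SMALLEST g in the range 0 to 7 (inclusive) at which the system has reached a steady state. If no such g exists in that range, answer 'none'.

Answer: 3

Derivation:
Gen 0: 1111001111000
Gen 1 (rule 218): 1111111111100
Gen 2 (rule 165): 0111111111001
Gen 3 (rule 218): 1111111111110
Gen 4 (rule 165): 0111111111100
Gen 5 (rule 218): 1111111111110
Gen 6 (rule 165): 0111111111100
Gen 7 (rule 218): 1111111111110
Gen 8 (rule 165): 0111111111100
Gen 9 (rule 218): 1111111111110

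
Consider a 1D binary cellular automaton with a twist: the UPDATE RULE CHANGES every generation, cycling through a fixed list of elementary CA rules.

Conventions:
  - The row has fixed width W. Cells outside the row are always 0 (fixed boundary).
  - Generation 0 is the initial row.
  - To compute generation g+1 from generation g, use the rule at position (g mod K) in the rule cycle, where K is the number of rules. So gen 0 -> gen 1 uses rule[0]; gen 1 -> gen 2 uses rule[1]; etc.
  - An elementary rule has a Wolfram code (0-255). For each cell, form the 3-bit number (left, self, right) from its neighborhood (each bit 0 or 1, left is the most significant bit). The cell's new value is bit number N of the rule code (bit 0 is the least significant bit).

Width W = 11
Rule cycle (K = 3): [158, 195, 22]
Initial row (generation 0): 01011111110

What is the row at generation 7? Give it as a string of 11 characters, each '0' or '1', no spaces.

Gen 0: 01011111110
Gen 1 (rule 158): 11011111101
Gen 2 (rule 195): 01001111100
Gen 3 (rule 22): 11110000010
Gen 4 (rule 158): 11101000111
Gen 5 (rule 195): 01100011011
Gen 6 (rule 22): 10010100000
Gen 7 (rule 158): 11110110000

Answer: 11110110000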